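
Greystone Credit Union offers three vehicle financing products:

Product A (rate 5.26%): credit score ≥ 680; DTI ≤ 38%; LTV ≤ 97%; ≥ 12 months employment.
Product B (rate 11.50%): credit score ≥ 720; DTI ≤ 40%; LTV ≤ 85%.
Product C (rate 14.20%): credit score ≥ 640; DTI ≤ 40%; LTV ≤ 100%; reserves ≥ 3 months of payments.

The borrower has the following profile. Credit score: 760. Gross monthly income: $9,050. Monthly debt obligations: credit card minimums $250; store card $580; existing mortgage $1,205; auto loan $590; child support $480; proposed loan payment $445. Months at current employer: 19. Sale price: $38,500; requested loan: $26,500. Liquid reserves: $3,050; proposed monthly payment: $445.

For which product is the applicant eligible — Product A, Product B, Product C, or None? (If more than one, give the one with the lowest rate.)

Product B

Total debts = (250 + 580 + 1,205 + 590 + 480 + 445) = 3,550; DTI = 3,550/9,050 = 39.2%.
LTV = 26,500/38,500 = 68.8%.
Reserves = 3,050/445 = 6.9 months.
Product A: score 760 ≥ 680; DTI 39.2% > 38%; LTV 68.8% ≤ 97%; employment 19 ≥ 12 mo → does not qualify.
Product B: score 760 ≥ 720; DTI 39.2% ≤ 40%; LTV 68.8% ≤ 85% → qualifies.
Product C: score 760 ≥ 640; DTI 39.2% ≤ 40%; LTV 68.8% ≤ 100%; reserves 6.9 ≥ 3 mo → qualifies.
Qualifying: Product B, Product C. Lowest rate is 11.50% → Product B.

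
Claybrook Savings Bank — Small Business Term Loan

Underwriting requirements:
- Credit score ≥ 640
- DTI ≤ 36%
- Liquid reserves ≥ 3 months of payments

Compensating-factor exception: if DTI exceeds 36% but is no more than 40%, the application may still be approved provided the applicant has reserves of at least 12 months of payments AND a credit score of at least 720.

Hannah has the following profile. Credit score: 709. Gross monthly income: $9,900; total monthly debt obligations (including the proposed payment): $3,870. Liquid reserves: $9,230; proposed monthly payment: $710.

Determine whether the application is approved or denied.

Credit score 709 ≥ 640 (meets base)
DTI = 3,870/9,900 = 39.1% > 36% — standard DTI limit exceeded.
Liquid reserves cover 9,230/710 = 13.0 months — ≥ 3 required
39.1% falls in the override range (36%–40%), so the compensating-factor test applies.
Reserves 13.0 ≥ 12 months; credit score 709 < 720.
Compensating-factor requirement not fully met.

Denied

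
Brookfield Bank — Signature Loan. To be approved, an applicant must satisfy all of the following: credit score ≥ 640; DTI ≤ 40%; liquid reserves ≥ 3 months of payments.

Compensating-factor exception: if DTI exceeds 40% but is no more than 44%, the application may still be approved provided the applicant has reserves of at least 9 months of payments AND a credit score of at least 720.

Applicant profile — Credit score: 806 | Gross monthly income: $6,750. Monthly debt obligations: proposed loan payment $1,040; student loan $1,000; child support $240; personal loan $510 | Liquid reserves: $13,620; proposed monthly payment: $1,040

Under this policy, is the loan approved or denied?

Approved

Credit score 806 ≥ 640 (meets base)
Total debts = (1,040 + 1,000 + 240 + 510) = 2,790. DTI = 2,790/6,750 = 41.3% > 40% — standard DTI limit exceeded.
Liquid reserves cover 13,620/1,040 = 13.1 months — ≥ 3 required
DTI 41.3% is within the 40%–44% exception band; checking compensating factors.
Reserves 13.1 ≥ 9 months; credit score 806 ≥ 720.
Both override conditions satisfied; DTI exception granted.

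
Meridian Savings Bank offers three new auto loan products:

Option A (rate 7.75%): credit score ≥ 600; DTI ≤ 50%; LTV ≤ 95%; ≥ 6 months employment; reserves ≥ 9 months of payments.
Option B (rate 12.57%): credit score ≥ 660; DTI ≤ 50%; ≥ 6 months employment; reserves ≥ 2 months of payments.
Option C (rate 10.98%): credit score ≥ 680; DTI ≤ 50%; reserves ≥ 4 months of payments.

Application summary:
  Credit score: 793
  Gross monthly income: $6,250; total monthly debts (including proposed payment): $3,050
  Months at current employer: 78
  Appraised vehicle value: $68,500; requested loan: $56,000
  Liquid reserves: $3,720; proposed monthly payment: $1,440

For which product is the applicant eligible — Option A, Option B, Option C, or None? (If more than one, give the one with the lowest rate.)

DTI = 3,050/6,250 = 48.8%.
LTV = 56,000/68,500 = 81.8%.
Reserves = 3,720/1,440 = 2.6 months.
Option A: score 793 ≥ 600; DTI 48.8% ≤ 50%; LTV 81.8% ≤ 95%; employment 78 ≥ 6 mo; reserves 2.6 < 9 mo → does not qualify.
Option B: score 793 ≥ 660; DTI 48.8% ≤ 50%; employment 78 ≥ 6 mo; reserves 2.6 ≥ 2 mo → qualifies.
Option C: score 793 ≥ 680; DTI 48.8% ≤ 50%; reserves 2.6 < 4 mo → does not qualify.

Option B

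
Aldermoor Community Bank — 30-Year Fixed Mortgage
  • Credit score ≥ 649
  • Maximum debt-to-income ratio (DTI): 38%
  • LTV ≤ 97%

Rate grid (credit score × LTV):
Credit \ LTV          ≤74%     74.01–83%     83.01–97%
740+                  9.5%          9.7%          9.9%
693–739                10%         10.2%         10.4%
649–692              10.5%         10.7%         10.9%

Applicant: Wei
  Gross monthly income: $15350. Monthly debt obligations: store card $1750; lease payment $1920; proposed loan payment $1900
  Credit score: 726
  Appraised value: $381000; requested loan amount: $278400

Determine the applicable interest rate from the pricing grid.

10%

Credit score 726 ≥ 649; Total monthly debts = (1,750 + 1,920 + 1,900) = 5,570. DTI: 5,570 ÷ 15,350 = 36.3%, within the 38% cap
LTV = 278,400/381,000 = 73.1% ≤ 97%
Row: 726 falls in 693–739. Column: 73.1% falls in ≤74%. Rate = 10%.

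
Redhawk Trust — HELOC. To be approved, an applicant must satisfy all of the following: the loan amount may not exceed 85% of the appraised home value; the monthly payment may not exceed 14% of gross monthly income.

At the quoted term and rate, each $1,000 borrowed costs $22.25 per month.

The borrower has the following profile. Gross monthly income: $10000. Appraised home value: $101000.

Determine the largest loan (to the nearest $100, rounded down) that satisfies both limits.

$62,900

Payment cap: 14% × $10,000 = $1,400/month.
At $22.25 per $1,000, that supports 1,400/22.25 × 1,000 ≈ $62,921 → $62,900.
LTV cap: 85% × $101,000 = $85,850 → $85,800.
Binding constraint: payment-to-income.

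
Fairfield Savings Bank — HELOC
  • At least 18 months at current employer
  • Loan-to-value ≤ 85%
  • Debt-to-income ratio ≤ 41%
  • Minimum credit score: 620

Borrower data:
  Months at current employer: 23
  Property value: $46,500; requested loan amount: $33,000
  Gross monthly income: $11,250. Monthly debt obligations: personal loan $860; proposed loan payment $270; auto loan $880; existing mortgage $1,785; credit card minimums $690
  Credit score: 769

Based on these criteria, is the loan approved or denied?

Employment 23 ≥ 18 months
LTV: 33,000 ÷ 46,500 = 71%, within 85% cap
Total monthly debts = (860 + 270 + 880 + 1,785 + 690) = 4,485. Debt-to-income = 4,485/11,250 = 39.9% — meets 41% limit
Credit score 769 ≥ 620 (meets)
All criteria satisfied.

Approved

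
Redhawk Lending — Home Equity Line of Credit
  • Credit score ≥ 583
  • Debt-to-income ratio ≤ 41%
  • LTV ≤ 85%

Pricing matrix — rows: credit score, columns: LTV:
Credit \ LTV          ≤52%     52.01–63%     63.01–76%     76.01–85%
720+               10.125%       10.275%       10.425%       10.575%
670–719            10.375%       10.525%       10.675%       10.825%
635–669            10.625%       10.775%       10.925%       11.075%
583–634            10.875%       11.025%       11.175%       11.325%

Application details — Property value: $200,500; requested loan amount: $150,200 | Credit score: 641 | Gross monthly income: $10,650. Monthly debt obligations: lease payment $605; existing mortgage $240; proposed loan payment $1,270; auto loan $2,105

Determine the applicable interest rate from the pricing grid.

Credit score 641 ≥ 583; Total monthly debts = (605 + 240 + 1,270 + 2,105) = 4,220. DTI = 4,220/10,650 = 39.6% ≤ 41%
Loan-to-value = 150,200/200,500 = 74.9% — pass (85% max)
Credit 641 → row 635–669; LTV 74.9% → column 63.01–76%. Grid cell → 10.925%.

10.925%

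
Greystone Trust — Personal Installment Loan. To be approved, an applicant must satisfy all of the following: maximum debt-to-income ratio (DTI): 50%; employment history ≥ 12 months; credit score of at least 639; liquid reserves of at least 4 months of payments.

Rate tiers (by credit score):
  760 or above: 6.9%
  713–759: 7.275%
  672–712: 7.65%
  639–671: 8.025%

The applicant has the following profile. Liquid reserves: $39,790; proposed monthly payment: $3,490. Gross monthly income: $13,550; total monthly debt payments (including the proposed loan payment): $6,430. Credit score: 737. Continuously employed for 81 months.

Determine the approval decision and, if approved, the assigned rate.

Credit score 737 ≥ 639 (meets minimum)
Reserves: 39,790 ÷ 3,490 = 11.4 months (meets 4-month minimum)
DTI: 6,430 ÷ 13,550 = 47.5%, within the 50% cap
Employment 81 ≥ 12 months
All requirements met. Score 737 falls in the 713–759 tier → 7.275%.

Approved at 7.275%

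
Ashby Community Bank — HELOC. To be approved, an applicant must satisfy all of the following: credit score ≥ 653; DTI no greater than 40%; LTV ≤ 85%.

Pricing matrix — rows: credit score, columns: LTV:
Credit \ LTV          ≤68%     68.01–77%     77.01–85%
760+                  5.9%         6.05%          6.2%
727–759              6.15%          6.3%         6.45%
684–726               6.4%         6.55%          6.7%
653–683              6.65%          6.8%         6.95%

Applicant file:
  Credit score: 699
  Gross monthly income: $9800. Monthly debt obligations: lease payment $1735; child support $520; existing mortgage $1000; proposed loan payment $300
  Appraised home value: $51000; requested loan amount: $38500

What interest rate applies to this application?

Credit score 699 ≥ 653; Total monthly debts = (1,735 + 520 + 1,000 + 300) = 3,555. DTI = 3,555/9,800 = 36.3% ≤ 40%
LTV: 38,500 ÷ 51,000 = 75.5%, within 85% cap
Credit 699 → row 684–726; LTV 75.5% → column 68.01–77%. Grid cell → 6.55%.

6.55%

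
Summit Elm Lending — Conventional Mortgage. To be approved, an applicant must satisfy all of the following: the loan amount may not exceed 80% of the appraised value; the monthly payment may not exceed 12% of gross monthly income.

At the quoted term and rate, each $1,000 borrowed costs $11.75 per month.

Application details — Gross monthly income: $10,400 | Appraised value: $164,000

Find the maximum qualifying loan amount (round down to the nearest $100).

Payment cap: 12% × $10,400 = $1,248/month.
At $11.75 per $1,000, that supports 1,248/11.75 × 1,000 ≈ $106,212 → $106,200.
LTV cap: 80% × $164,000 = $131,200 → $131,200.
Binding constraint: payment-to-income.

$106,200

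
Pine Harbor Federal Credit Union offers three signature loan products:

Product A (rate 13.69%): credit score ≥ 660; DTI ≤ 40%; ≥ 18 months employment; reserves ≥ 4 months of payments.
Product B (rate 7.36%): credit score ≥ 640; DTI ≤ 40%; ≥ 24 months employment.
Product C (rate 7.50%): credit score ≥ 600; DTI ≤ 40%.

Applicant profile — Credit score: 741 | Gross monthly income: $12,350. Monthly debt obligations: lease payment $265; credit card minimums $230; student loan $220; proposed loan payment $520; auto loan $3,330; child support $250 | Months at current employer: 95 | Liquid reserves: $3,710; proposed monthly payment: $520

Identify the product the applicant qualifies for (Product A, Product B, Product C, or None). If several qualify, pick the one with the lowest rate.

Product B

Total debts = (265 + 230 + 220 + 520 + 3,330 + 250) = 4,815; DTI = 4,815/12,350 = 39%.
Reserves = 3,710/520 = 7.1 months.
Product A: score 741 ≥ 660; DTI 39% ≤ 40%; employment 95 ≥ 18 mo; reserves 7.1 ≥ 4 mo → qualifies.
Product B: score 741 ≥ 640; DTI 39% ≤ 40%; employment 95 ≥ 24 mo → qualifies.
Product C: score 741 ≥ 600; DTI 39% ≤ 40% → qualifies.
Qualifying: Product A, Product B, Product C. Lowest rate is 7.36% → Product B.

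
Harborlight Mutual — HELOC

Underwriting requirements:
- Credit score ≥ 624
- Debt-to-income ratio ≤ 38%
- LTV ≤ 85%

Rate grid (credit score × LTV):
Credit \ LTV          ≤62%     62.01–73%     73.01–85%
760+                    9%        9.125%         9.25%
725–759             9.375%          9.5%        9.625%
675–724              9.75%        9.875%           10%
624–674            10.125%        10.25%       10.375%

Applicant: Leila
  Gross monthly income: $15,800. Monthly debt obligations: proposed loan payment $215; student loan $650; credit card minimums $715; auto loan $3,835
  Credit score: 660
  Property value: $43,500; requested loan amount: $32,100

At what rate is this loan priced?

Credit score 660 ≥ 624; Total monthly debts = (215 + 650 + 715 + 3,835) = 5,415. Debt-to-income = 5,415/15,800 = 34.3% — meets 38% limit
Loan-to-value = 32,100/43,500 = 73.8% — pass (85% max)
Score 660 is in the 624–674 band; LTV 73.8% is in the 73.01–85% band → 10.375%.

10.375%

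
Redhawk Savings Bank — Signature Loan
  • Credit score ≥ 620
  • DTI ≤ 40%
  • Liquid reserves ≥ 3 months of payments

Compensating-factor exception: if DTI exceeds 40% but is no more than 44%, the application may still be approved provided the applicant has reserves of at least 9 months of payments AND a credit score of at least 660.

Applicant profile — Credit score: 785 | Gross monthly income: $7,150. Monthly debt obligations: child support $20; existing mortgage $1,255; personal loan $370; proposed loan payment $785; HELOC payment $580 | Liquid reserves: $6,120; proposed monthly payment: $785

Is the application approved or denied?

Denied

Credit score 785 ≥ 620 (meets base)
Total debts = (20 + 1,255 + 370 + 785 + 580) = 3,010. DTI: 3,010 ÷ 7,150 = 42.1%, over the 40% base limit.
Reserves = 6,120/785 = 7.8 months ≥ 3
DTI 42.1% is within the 40%–44% exception band; checking compensating factors.
Override check — reserves: 7.8 mo (short of 9); score: 785 (ok).
Compensating-factor requirement not fully met.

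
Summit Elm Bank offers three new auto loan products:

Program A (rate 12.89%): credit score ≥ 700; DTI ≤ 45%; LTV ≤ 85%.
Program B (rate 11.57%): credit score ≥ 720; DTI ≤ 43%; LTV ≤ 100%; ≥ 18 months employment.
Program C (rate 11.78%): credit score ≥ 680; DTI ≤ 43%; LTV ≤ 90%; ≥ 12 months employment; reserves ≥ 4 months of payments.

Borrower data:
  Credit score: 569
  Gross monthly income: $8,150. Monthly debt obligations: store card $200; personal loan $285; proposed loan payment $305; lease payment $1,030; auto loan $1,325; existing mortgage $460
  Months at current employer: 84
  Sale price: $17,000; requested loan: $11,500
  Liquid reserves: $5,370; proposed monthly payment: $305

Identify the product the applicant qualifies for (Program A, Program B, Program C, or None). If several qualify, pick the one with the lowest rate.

Total debts = (200 + 285 + 305 + 1,030 + 1,325 + 460) = 3,605; DTI = 3,605/8,150 = 44.2%.
LTV = 11,500/17,000 = 67.6%.
Reserves = 5,370/305 = 17.6 months.
Program A: score 569 < 700; DTI 44.2% ≤ 45%; LTV 67.6% ≤ 85% → does not qualify.
Program B: score 569 < 720; DTI 44.2% > 43%; LTV 67.6% ≤ 100%; employment 84 ≥ 18 mo → does not qualify.
Program C: score 569 < 680; DTI 44.2% > 43%; LTV 67.6% ≤ 90%; employment 84 ≥ 12 mo; reserves 17.6 ≥ 4 mo → does not qualify.

None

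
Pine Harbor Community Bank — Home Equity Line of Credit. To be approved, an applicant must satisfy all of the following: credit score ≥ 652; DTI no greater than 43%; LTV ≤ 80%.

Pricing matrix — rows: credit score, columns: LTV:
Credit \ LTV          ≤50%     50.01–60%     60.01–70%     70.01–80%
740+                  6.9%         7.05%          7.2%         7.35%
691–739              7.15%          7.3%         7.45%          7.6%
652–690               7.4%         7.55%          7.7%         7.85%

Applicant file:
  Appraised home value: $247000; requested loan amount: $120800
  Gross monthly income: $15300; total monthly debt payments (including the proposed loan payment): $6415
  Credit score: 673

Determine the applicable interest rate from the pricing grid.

Credit score 673 ≥ 652; DTI: 6,415 ÷ 15,300 = 41.9%, within the 43% cap
Loan-to-value = 120,800/247,000 = 48.9% — pass (80% max)
Row: 673 falls in 652–690. Column: 48.9% falls in ≤50%. Rate = 7.4%.

7.4%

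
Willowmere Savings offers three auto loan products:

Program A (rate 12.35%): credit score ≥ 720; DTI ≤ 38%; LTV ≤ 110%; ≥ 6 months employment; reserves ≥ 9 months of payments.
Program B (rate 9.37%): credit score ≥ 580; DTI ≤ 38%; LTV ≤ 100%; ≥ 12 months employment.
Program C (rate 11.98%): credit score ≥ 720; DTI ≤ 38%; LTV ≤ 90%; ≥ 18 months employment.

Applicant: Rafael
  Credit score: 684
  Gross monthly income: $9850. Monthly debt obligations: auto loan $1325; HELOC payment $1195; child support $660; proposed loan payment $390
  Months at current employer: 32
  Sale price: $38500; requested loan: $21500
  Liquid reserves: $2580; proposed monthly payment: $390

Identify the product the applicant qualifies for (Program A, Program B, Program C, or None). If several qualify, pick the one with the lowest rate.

Total debts = (1,325 + 1,195 + 660 + 390) = 3,570; DTI = 3,570/9,850 = 36.2%.
LTV = 21,500/38,500 = 55.8%.
Reserves = 2,580/390 = 6.6 months.
Program A: score 684 < 720; DTI 36.2% ≤ 38%; LTV 55.8% ≤ 110%; employment 32 ≥ 6 mo; reserves 6.6 < 9 mo → does not qualify.
Program B: score 684 ≥ 580; DTI 36.2% ≤ 38%; LTV 55.8% ≤ 100%; employment 32 ≥ 12 mo → qualifies.
Program C: score 684 < 720; DTI 36.2% ≤ 38%; LTV 55.8% ≤ 90%; employment 32 ≥ 18 mo → does not qualify.

Program B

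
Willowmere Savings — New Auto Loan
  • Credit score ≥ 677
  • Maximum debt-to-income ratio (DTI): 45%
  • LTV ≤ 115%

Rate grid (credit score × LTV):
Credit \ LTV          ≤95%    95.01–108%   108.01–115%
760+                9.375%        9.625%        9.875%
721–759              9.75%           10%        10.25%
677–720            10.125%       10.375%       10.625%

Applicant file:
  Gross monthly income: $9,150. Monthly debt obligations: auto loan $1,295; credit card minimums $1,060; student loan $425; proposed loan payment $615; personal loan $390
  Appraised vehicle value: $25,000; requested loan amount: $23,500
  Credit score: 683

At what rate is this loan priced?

10.125%

Credit score 683 ≥ 677; Total monthly debts = (1,295 + 1,060 + 425 + 615 + 390) = 3,785. DTI: 3,785 ÷ 9,150 = 41.4%, within the 45% cap
Loan-to-value = 23,500/25,000 = 94% — pass (115% max)
Score 683 is in the 677–720 band; LTV 94% is in the ≤95% band → 10.125%.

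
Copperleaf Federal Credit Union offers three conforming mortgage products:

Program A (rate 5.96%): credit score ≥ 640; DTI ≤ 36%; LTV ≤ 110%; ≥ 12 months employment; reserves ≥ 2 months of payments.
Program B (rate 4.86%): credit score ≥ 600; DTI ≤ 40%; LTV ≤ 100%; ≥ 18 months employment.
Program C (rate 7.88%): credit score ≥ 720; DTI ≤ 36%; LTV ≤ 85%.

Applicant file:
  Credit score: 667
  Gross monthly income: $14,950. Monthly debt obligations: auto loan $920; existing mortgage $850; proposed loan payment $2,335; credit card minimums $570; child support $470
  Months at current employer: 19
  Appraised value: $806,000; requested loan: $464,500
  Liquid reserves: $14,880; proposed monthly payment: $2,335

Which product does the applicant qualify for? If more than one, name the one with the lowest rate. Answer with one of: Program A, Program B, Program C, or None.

Program B

Total debts = (920 + 850 + 2,335 + 570 + 470) = 5,145; DTI = 5,145/14,950 = 34.4%.
LTV = 464,500/806,000 = 57.6%.
Reserves = 14,880/2,335 = 6.4 months.
Program A: score 667 ≥ 640; DTI 34.4% ≤ 36%; LTV 57.6% ≤ 110%; employment 19 ≥ 12 mo; reserves 6.4 ≥ 2 mo → qualifies.
Program B: score 667 ≥ 600; DTI 34.4% ≤ 40%; LTV 57.6% ≤ 100%; employment 19 ≥ 18 mo → qualifies.
Program C: score 667 < 720; DTI 34.4% ≤ 36%; LTV 57.6% ≤ 85% → does not qualify.
Qualifying: Program A, Program B. Lowest rate is 4.86% → Program B.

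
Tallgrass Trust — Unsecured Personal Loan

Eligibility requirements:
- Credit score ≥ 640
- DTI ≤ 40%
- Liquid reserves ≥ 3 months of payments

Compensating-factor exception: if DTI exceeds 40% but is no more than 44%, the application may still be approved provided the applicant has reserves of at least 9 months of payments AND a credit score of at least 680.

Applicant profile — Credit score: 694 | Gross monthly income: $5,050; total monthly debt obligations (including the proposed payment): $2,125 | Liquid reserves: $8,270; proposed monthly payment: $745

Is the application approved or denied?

Approved

Credit score 694 ≥ 640 (meets base)
DTI = 2,125/5,050 = 42.1% > 40% — standard DTI limit exceeded.
Reserves: 8,270 ÷ 745 = 11.1 months (meets 3-month minimum)
42.1% falls in the override range (40%–44%), so the compensating-factor test applies.
Reserves 11.1 ≥ 9 months; credit score 694 ≥ 680.
Both compensating conditions met → exception applies.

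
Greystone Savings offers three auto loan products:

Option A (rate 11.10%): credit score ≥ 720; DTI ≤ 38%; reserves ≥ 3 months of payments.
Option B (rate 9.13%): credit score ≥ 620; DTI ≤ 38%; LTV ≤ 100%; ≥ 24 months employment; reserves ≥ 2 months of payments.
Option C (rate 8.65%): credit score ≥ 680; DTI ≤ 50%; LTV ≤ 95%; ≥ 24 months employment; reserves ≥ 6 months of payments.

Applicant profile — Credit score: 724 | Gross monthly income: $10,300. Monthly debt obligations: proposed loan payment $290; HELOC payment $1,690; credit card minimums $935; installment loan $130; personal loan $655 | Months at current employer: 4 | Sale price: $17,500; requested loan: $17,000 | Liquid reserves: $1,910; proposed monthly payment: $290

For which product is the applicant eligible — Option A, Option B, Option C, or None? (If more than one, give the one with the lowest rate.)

Total debts = (290 + 1,690 + 935 + 130 + 655) = 3,700; DTI = 3,700/10,300 = 35.9%.
LTV = 17,000/17,500 = 97.1%.
Reserves = 1,910/290 = 6.6 months.
Option A: score 724 ≥ 720; DTI 35.9% ≤ 38%; reserves 6.6 ≥ 3 mo → qualifies.
Option B: score 724 ≥ 620; DTI 35.9% ≤ 38%; LTV 97.1% ≤ 100%; employment 4 < 24 mo; reserves 6.6 ≥ 2 mo → does not qualify.
Option C: score 724 ≥ 680; DTI 35.9% ≤ 50%; LTV 97.1% > 95%; employment 4 < 24 mo; reserves 6.6 ≥ 6 mo → does not qualify.

Option A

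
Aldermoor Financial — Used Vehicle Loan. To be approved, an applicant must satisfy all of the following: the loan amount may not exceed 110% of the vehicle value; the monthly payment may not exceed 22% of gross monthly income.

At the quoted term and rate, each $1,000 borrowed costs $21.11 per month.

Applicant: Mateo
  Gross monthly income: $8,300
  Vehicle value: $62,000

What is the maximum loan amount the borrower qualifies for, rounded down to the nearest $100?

$68,200

Payment cap: 22% × $8,300 = $1,826/month.
At $21.11 per $1,000, that supports 1,826/21.11 × 1,000 ≈ $86,499 → $86,400.
LTV cap: 110% × $62,000 = $68,200 → $68,200.
Binding constraint: loan-to-value.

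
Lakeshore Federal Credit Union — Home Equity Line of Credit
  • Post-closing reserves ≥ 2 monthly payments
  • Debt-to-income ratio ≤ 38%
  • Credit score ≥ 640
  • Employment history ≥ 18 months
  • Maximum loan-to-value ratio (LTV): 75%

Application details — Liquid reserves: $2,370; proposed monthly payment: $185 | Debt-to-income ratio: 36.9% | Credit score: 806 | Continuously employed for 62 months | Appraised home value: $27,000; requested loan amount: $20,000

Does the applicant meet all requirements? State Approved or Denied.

Liquid reserves cover 2,370/185 = 12.8 months — ≥ 2 required
Debt-to-income 36.9% vs 38% cap — pass
Credit score 806 ≥ 640 (meets)
Employment 62 ≥ 18 months
LTV = 20,000/27,000 = 74.1% ≤ 75%
All criteria satisfied.

Approved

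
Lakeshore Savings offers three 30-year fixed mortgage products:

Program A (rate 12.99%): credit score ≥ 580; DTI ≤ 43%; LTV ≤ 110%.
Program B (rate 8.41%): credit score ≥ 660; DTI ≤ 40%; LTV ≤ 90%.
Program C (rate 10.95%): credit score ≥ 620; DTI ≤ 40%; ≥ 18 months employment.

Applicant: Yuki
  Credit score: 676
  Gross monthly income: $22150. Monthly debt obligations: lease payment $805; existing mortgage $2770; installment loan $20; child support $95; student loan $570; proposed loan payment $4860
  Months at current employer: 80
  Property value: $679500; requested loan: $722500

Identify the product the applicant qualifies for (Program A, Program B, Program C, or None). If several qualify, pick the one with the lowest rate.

Total debts = (805 + 2,770 + 20 + 95 + 570 + 4,860) = 9,120; DTI = 9,120/22,150 = 41.2%.
LTV = 722,500/679,500 = 106.3%.
Program A: score 676 ≥ 580; DTI 41.2% ≤ 43%; LTV 106.3% ≤ 110% → qualifies.
Program B: score 676 ≥ 660; DTI 41.2% > 40%; LTV 106.3% > 90% → does not qualify.
Program C: score 676 ≥ 620; DTI 41.2% > 40%; employment 80 ≥ 18 mo → does not qualify.

Program A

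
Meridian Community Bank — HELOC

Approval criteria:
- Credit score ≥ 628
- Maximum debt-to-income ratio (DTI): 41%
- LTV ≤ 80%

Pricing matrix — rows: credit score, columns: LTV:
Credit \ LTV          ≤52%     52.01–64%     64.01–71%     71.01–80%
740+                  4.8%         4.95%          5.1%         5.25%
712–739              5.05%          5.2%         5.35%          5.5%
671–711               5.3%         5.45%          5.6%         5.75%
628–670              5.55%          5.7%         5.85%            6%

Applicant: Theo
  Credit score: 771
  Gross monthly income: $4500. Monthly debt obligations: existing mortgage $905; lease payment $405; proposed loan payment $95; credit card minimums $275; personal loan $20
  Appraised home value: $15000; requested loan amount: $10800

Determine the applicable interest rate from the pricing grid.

Credit score 771 ≥ 628; Total monthly debts = (905 + 405 + 95 + 275 + 20) = 1,700. DTI = 1,700/4,500 = 37.8% ≤ 41%
Loan-to-value = 10,800/15,000 = 72% — pass (80% max)
Score 771 is in the 740+ band; LTV 72% is in the 71.01–80% band → 5.25%.

5.25%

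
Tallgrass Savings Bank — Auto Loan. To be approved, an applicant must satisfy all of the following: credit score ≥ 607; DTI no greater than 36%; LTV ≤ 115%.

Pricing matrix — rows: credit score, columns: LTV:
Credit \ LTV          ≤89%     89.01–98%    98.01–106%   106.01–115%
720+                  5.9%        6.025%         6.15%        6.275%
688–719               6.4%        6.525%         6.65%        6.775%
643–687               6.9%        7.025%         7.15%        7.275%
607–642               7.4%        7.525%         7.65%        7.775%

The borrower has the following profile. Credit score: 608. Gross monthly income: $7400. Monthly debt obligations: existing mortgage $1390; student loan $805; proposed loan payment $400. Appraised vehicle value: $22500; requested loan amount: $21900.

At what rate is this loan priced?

Credit score 608 ≥ 607; Total monthly debts = (1,390 + 805 + 400) = 2,595. Debt-to-income = 2,595/7,400 = 35.1% — meets 36% limit
LTV = 21,900/22,500 = 97.3% ≤ 115%
Score 608 is in the 607–642 band; LTV 97.3% is in the 89.01–98% band → 7.525%.

7.525%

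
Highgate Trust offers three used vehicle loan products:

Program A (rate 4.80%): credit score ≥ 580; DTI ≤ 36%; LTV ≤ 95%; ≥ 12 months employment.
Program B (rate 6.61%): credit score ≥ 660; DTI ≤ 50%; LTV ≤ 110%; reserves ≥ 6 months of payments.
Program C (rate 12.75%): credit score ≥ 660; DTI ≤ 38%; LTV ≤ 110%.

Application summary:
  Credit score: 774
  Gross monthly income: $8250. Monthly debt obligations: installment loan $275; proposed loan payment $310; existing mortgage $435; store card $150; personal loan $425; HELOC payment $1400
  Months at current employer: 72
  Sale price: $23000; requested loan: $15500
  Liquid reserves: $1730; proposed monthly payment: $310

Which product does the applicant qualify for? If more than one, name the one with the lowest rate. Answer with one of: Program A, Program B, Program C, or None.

Total debts = (275 + 310 + 435 + 150 + 425 + 1,400) = 2,995; DTI = 2,995/8,250 = 36.3%.
LTV = 15,500/23,000 = 67.4%.
Reserves = 1,730/310 = 5.6 months.
Program A: score 774 ≥ 580; DTI 36.3% > 36%; LTV 67.4% ≤ 95%; employment 72 ≥ 12 mo → does not qualify.
Program B: score 774 ≥ 660; DTI 36.3% ≤ 50%; LTV 67.4% ≤ 110%; reserves 5.6 < 6 mo → does not qualify.
Program C: score 774 ≥ 660; DTI 36.3% ≤ 38%; LTV 67.4% ≤ 110% → qualifies.

Program C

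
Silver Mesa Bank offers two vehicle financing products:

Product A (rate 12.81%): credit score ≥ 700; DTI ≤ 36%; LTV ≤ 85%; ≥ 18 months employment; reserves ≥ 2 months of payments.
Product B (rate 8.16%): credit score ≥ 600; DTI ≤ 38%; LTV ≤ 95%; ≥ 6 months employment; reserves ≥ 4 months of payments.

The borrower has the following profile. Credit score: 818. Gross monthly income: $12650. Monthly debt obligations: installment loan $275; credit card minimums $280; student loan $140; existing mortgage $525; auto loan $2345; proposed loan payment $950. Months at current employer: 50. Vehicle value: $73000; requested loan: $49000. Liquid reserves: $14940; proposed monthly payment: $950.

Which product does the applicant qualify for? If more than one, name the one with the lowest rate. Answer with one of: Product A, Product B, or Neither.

Product B

Total debts = (275 + 280 + 140 + 525 + 2,345 + 950) = 4,515; DTI = 4,515/12,650 = 35.7%.
LTV = 49,000/73,000 = 67.1%.
Reserves = 14,940/950 = 15.7 months.
Product A: score 818 ≥ 700; DTI 35.7% ≤ 36%; LTV 67.1% ≤ 85%; employment 50 ≥ 18 mo; reserves 15.7 ≥ 2 mo → qualifies.
Product B: score 818 ≥ 600; DTI 35.7% ≤ 38%; LTV 67.1% ≤ 95%; employment 50 ≥ 6 mo; reserves 15.7 ≥ 4 mo → qualifies.
Qualifying: Product A, Product B. Lowest rate is 8.16% → Product B.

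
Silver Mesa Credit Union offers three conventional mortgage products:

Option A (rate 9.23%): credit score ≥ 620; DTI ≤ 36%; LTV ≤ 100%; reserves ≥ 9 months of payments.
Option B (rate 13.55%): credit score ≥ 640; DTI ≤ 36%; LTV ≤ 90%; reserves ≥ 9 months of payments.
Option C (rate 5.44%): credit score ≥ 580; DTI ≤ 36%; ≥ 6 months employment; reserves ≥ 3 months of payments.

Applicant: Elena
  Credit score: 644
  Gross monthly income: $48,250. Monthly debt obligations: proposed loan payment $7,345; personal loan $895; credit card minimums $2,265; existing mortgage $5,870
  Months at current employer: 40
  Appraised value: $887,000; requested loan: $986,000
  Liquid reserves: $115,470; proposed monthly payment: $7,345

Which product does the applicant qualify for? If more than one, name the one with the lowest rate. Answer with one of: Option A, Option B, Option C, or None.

Option C

Total debts = (7,345 + 895 + 2,265 + 5,870) = 16,375; DTI = 16,375/48,250 = 33.9%.
LTV = 986,000/887,000 = 111.2%.
Reserves = 115,470/7,345 = 15.7 months.
Option A: score 644 ≥ 620; DTI 33.9% ≤ 36%; LTV 111.2% > 100%; reserves 15.7 ≥ 9 mo → does not qualify.
Option B: score 644 ≥ 640; DTI 33.9% ≤ 36%; LTV 111.2% > 90%; reserves 15.7 ≥ 9 mo → does not qualify.
Option C: score 644 ≥ 580; DTI 33.9% ≤ 36%; employment 40 ≥ 6 mo; reserves 15.7 ≥ 3 mo → qualifies.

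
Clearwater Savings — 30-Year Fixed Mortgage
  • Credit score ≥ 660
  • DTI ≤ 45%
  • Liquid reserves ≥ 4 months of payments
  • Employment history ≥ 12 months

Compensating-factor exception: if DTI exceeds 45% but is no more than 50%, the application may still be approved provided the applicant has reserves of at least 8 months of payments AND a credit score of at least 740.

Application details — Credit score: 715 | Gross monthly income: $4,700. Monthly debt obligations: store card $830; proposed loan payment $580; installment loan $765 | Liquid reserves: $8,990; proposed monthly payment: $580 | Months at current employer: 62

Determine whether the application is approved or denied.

Denied

Credit score 715 ≥ 660 (meets base)
Total debts = (830 + 580 + 765) = 2,175. DTI: 2,175 ÷ 4,700 = 46.3%, over the 45% base limit.
Reserves = 8,990/580 = 15.5 months ≥ 4
Employment 62 ≥ 12 months
DTI 46.3% is within the 45%–50% exception band; checking compensating factors.
Override check — reserves: 15.5 mo (ok); score: 715 (below 740).
Compensating-factor requirement not fully met.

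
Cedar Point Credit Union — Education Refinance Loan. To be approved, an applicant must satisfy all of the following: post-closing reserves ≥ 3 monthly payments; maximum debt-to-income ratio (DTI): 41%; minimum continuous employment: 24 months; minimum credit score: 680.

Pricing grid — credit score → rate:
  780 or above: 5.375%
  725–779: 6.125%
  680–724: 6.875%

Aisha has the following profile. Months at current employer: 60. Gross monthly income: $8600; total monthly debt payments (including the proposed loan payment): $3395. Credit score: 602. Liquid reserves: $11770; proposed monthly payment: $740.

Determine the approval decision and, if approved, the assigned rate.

Credit score 602 < 680 (below minimum)
Reserves: 11,770 ÷ 740 = 15.9 months (meets 3-month minimum)
DTI: 3,395 ÷ 8,600 = 39.5%, within the 41% cap
Employment 60 ≥ 24 months
Not all requirements met → denied.

Denied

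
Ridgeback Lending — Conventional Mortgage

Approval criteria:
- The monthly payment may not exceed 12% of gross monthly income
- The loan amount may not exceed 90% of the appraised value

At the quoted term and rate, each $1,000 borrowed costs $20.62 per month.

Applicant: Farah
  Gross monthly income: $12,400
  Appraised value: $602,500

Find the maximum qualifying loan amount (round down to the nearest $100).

Payment cap: 12% × $12,400 = $1,488/month.
At $20.62 per $1,000, that supports 1,488/20.62 × 1,000 ≈ $72,162 → $72,100.
LTV cap: 90% × $602,500 = $542,250 → $542,200.
Binding constraint: payment-to-income.

$72,100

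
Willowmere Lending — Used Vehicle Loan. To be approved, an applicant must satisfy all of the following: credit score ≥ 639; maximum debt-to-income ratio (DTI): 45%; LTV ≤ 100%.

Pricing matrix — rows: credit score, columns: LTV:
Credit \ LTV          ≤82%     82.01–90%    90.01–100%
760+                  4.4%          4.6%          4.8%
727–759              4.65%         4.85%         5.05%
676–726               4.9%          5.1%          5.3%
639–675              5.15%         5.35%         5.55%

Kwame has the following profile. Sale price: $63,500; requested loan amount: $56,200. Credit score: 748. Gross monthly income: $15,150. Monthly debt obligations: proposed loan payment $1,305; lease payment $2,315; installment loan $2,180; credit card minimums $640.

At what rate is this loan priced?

Credit score 748 ≥ 639; Total monthly debts = (1,305 + 2,315 + 2,180 + 640) = 6,440. DTI: 6,440 ÷ 15,150 = 42.5%, within the 45% cap
LTV = 56,200/63,500 = 88.5% ≤ 100%
Score 748 is in the 727–759 band; LTV 88.5% is in the 82.01–90% band → 4.85%.

4.85%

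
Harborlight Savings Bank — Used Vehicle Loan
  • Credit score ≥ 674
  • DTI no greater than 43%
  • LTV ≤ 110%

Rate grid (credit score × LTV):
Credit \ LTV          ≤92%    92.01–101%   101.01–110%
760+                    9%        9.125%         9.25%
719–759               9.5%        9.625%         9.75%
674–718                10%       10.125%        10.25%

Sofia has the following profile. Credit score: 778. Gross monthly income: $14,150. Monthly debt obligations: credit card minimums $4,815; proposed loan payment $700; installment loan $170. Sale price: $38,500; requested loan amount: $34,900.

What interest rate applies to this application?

Credit score 778 ≥ 674; Total monthly debts = (4,815 + 700 + 170) = 5,685. DTI: 5,685 ÷ 14,150 = 40.2%, within the 43% cap
LTV: 34,900 ÷ 38,500 = 90.6%, within 110% cap
Score 778 is in the 760+ band; LTV 90.6% is in the ≤92% band → 9%.

9%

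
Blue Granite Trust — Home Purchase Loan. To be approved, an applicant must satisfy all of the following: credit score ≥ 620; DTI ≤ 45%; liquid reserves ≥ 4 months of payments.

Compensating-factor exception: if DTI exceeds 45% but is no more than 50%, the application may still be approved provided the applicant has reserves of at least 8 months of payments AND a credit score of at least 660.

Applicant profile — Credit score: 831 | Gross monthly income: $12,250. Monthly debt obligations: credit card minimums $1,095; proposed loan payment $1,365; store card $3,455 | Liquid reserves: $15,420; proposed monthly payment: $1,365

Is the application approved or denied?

Approved

Credit score 831 ≥ 620 (meets base)
Total debts = (1,095 + 1,365 + 3,455) = 5,915. DTI = 5,915/12,250 = 48.3% > 45% — standard DTI limit exceeded.
Reserves = 15,420/1,365 = 11.3 months ≥ 4
48.3% falls in the override range (45%–50%), so the compensating-factor test applies.
Override check — reserves: 11.3 mo (ok); score: 831 (ok).
Both compensating conditions met → exception applies.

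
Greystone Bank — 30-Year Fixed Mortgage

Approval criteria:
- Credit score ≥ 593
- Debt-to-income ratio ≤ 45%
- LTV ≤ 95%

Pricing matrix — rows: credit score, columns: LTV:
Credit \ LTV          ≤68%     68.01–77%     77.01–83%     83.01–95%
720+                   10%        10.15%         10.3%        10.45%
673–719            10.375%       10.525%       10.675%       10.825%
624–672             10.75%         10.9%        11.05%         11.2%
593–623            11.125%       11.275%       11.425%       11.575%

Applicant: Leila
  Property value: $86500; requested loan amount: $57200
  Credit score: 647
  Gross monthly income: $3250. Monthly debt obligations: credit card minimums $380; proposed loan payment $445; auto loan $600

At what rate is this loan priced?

Credit score 647 ≥ 593; Total monthly debts = (380 + 445 + 600) = 1,425. Debt-to-income = 1,425/3,250 = 43.8% — meets 45% limit
LTV = 57,200/86,500 = 66.1% ≤ 95%
Row: 647 falls in 624–672. Column: 66.1% falls in ≤68%. Rate = 10.75%.

10.75%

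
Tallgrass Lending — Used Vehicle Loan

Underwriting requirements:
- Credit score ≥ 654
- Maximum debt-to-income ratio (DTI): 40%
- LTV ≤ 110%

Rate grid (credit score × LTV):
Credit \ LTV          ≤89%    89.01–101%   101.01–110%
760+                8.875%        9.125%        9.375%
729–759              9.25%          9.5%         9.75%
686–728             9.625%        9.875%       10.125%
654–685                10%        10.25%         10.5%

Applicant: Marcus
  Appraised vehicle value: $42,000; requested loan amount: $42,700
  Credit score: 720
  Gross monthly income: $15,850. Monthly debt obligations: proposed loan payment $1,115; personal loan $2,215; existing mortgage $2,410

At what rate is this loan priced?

10.125%

Credit score 720 ≥ 654; Total monthly debts = (1,115 + 2,215 + 2,410) = 5,740. DTI = 5,740/15,850 = 36.2% ≤ 40%
Loan-to-value = 42,700/42,000 = 101.7% — pass (110% max)
Row: 720 falls in 686–728. Column: 101.7% falls in 101.01–110%. Rate = 10.125%.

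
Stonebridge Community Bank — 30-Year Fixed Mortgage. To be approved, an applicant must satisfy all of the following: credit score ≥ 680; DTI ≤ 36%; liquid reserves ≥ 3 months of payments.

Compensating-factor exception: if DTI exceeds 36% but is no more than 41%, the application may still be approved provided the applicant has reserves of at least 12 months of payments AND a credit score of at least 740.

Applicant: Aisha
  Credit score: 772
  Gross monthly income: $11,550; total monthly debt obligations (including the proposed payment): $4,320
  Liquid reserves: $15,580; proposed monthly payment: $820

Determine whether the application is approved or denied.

Approved

Credit score 772 ≥ 680 (meets base)
DTI = 4,320/11,550 = 37.4% > 36% — standard DTI limit exceeded.
Reserves = 15,580/820 = 19.0 months ≥ 3
37.4% falls in the override range (36%–41%), so the compensating-factor test applies.
Reserves 19.0 ≥ 12 months; credit score 772 ≥ 740.
Both override conditions satisfied; DTI exception granted.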